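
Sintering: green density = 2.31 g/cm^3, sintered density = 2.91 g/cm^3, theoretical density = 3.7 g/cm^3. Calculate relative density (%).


Relative = 2.91 / 3.7 * 100 = 78.6%

78.6


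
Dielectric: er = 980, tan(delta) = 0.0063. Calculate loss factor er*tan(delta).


Loss = 980 * 0.0063 = 6.174

6.174


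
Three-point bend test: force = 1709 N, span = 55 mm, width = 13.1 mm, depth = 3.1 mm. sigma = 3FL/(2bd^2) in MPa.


sigma = 3*1709*55/(2*13.1*3.1^2) = 1120.0 MPa

1120.0


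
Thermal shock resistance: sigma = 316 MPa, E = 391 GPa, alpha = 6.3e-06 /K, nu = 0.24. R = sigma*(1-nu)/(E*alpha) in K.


R = 316*(1-0.24)/(391*1000*6.3e-06) = 97 K

97


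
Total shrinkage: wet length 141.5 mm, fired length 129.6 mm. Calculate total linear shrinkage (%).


TS = (141.5 - 129.6) / 141.5 * 100 = 8.41%

8.41


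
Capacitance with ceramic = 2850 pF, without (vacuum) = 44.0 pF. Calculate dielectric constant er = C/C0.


er = 2850 / 44.0 = 64.77

64.77


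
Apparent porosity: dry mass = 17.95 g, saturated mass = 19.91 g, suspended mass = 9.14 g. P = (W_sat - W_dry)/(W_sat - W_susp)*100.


P = (19.91 - 17.95) / (19.91 - 9.14) * 100 = 1.96 / 10.77 * 100 = 18.2%

18.2


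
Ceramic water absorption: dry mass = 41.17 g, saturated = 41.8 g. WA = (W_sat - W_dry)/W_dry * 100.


WA = (41.8 - 41.17) / 41.17 * 100 = 1.53%

1.53


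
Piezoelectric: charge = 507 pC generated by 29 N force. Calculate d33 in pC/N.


d33 = 507 / 29 = 17.5 pC/N

17.5


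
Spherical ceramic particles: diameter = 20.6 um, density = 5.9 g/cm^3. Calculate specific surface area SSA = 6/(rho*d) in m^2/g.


SSA = 6 / (5.9 * 20.6) = 0.049 m^2/g

0.049


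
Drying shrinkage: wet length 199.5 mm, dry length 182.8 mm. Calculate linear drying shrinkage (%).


DS = (199.5 - 182.8) / 199.5 * 100 = 8.37%

8.37


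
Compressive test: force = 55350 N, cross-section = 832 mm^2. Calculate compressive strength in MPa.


CS = 55350 / 832 = 66.5 MPa

66.5


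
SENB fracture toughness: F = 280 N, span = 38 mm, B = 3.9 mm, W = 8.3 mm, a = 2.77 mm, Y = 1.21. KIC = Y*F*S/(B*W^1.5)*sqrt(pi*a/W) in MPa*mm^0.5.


KIC = 1.21*280*38/(3.9*8.3^1.5)*sqrt(pi*2.77/8.3) = 141.36

141.36


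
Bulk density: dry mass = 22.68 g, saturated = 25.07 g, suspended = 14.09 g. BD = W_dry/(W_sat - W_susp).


BD = 22.68 / (25.07 - 14.09) = 22.68 / 10.98 = 2.066 g/cm^3

2.066


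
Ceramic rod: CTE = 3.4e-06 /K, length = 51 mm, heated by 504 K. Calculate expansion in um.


dL = 3.4e-06 * 51 * 504 * 1000 = 87.394 um

87.394


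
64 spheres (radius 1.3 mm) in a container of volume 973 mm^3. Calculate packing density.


V_sphere = 4/3*pi*1.3^3 = 9.2028 mm^3
Total V = 64*9.2028 = 588.9792 mm^3
PD = 588.9792 / 973 = 0.605

0.605


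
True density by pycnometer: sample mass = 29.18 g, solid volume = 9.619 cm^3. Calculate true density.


TD = 29.18 / 9.619 = 3.034 g/cm^3

3.034


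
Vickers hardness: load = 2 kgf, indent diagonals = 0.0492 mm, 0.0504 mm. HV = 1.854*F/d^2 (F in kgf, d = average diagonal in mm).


d_avg = (0.0492+0.0504)/2 = 0.0498 mm
HV = 1.854*2/0.0498^2 = 1495

1495


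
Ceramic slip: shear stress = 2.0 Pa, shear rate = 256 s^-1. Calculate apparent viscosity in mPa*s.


eta = tau/gamma * 1000 = 2.0/256 * 1000 = 7.8 mPa*s

7.8


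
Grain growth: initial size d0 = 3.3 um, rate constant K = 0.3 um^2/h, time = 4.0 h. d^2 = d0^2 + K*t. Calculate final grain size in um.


d^2 = 3.3^2 + 0.3*4.0 = 12.09
d = sqrt(12.09) = 3.48 um

3.48


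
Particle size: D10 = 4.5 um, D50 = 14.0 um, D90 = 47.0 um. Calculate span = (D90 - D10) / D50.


Span = (47.0 - 4.5) / 14.0 = 42.5 / 14.0 = 3.036

3.036


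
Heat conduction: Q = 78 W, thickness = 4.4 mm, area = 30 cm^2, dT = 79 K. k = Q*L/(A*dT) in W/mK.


k = 78*4.4/1000/(30/10000*79) = 1.45 W/mK

1.45


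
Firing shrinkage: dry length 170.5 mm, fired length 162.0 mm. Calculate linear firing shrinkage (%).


FS = (170.5 - 162.0) / 170.5 * 100 = 4.99%

4.99


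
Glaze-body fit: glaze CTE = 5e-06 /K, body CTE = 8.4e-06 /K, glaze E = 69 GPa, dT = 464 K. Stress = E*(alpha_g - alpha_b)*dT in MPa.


Stress = 69*1000*(5e-06 - 8.4e-06)*464 = -108.9 MPa

-108.9


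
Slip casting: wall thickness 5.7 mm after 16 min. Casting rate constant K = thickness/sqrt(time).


K = 5.7 / sqrt(16) = 5.7 / 4.0 = 1.425 mm/min^0.5

1.425


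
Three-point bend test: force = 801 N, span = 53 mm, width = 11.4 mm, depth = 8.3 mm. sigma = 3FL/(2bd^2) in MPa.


sigma = 3*801*53/(2*11.4*8.3^2) = 81.1 MPa

81.1


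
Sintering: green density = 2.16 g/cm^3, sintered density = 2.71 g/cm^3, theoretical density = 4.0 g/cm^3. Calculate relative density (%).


Relative = 2.71 / 4.0 * 100 = 67.8%

67.8


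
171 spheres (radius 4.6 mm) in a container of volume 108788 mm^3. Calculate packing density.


V_sphere = 4/3*pi*4.6^3 = 407.7201 mm^3
Total V = 171*407.7201 = 69720.1371 mm^3
PD = 69720.1371 / 108788 = 0.641

0.641


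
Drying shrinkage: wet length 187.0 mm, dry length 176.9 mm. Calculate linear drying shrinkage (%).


DS = (187.0 - 176.9) / 187.0 * 100 = 5.4%

5.4


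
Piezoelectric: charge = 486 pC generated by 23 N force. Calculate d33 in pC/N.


d33 = 486 / 23 = 21.1 pC/N

21.1


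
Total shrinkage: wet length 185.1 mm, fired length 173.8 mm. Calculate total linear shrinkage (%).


TS = (185.1 - 173.8) / 185.1 * 100 = 6.1%

6.1


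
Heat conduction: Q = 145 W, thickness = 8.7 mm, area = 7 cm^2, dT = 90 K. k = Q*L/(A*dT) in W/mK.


k = 145*8.7/1000/(7/10000*90) = 20.02 W/mK

20.02


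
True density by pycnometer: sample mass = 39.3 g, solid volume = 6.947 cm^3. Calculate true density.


TD = 39.3 / 6.947 = 5.657 g/cm^3

5.657


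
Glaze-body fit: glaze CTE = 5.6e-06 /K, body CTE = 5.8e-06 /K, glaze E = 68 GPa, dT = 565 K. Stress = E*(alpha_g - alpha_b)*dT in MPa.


Stress = 68*1000*(5.6e-06 - 5.8e-06)*565 = -7.7 MPa

-7.7


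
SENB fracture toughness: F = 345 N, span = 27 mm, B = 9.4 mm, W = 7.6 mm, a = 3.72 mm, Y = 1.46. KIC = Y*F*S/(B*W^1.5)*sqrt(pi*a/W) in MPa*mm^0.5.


KIC = 1.46*345*27/(9.4*7.6^1.5)*sqrt(pi*3.72/7.6) = 85.63

85.63


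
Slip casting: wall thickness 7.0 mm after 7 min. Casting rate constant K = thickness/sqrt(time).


K = 7.0 / sqrt(7) = 7.0 / 2.6458 = 2.646 mm/min^0.5

2.646


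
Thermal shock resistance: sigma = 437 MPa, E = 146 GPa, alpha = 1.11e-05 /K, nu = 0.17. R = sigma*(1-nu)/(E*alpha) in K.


R = 437*(1-0.17)/(146*1000*1.11e-05) = 224 K

224


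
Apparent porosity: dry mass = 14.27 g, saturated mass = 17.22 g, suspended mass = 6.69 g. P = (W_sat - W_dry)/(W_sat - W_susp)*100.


P = (17.22 - 14.27) / (17.22 - 6.69) * 100 = 2.95 / 10.53 * 100 = 28.0%

28.0


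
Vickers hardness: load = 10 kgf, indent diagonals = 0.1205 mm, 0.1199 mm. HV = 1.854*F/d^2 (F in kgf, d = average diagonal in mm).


d_avg = (0.1205+0.1199)/2 = 0.1202 mm
HV = 1.854*10/0.1202^2 = 1283

1283


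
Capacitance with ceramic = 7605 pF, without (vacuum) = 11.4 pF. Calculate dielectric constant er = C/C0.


er = 7605 / 11.4 = 667.11

667.11


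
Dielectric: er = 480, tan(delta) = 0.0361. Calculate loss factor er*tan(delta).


Loss = 480 * 0.0361 = 17.328

17.328


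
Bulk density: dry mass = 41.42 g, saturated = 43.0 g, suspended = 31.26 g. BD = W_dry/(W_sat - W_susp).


BD = 41.42 / (43.0 - 31.26) = 41.42 / 11.74 = 3.528 g/cm^3

3.528


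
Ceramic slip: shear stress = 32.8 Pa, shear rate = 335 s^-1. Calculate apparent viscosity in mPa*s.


eta = tau/gamma * 1000 = 32.8/335 * 1000 = 97.9 mPa*s

97.9


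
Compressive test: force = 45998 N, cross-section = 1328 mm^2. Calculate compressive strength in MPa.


CS = 45998 / 1328 = 34.6 MPa

34.6


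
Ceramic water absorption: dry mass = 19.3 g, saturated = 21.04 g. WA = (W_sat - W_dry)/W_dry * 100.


WA = (21.04 - 19.3) / 19.3 * 100 = 9.02%

9.02


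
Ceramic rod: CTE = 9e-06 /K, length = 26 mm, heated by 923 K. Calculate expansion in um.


dL = 9e-06 * 26 * 923 * 1000 = 215.982 um

215.982


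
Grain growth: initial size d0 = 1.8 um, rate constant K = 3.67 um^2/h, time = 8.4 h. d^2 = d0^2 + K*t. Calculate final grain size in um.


d^2 = 1.8^2 + 3.67*8.4 = 34.068
d = sqrt(34.068) = 5.84 um

5.84


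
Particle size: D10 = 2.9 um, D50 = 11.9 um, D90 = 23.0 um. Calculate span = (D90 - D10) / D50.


Span = (23.0 - 2.9) / 11.9 = 20.1 / 11.9 = 1.689

1.689


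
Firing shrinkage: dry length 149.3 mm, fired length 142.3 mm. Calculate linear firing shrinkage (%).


FS = (149.3 - 142.3) / 149.3 * 100 = 4.69%

4.69


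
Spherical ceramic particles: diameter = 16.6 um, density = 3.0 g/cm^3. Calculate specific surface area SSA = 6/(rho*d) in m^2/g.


SSA = 6 / (3.0 * 16.6) = 0.12 m^2/g

0.12


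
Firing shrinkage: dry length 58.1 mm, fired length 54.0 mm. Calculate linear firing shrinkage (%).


FS = (58.1 - 54.0) / 58.1 * 100 = 7.06%

7.06


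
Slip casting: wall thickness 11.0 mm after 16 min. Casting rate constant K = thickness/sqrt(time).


K = 11.0 / sqrt(16) = 11.0 / 4.0 = 2.75 mm/min^0.5

2.75


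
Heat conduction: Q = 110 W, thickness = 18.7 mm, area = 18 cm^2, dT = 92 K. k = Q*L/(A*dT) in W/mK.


k = 110*18.7/1000/(18/10000*92) = 12.42 W/mK

12.42


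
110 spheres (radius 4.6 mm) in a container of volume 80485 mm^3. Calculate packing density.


V_sphere = 4/3*pi*4.6^3 = 407.7201 mm^3
Total V = 110*407.7201 = 44849.211 mm^3
PD = 44849.211 / 80485 = 0.557

0.557


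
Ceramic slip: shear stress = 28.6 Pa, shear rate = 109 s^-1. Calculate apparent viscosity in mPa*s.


eta = tau/gamma * 1000 = 28.6/109 * 1000 = 262.4 mPa*s

262.4


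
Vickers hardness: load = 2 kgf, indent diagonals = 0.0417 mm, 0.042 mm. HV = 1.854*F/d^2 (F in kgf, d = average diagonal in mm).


d_avg = (0.0417+0.042)/2 = 0.04185 mm
HV = 1.854*2/0.04185^2 = 2117

2117


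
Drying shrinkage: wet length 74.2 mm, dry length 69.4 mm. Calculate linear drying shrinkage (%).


DS = (74.2 - 69.4) / 74.2 * 100 = 6.47%

6.47


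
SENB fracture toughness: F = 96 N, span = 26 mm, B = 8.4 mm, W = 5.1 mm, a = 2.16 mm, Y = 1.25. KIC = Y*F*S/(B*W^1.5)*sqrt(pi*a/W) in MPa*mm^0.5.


KIC = 1.25*96*26/(8.4*5.1^1.5)*sqrt(pi*2.16/5.1) = 37.2

37.2


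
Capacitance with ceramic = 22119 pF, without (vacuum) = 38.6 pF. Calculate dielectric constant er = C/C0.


er = 22119 / 38.6 = 573.03

573.03


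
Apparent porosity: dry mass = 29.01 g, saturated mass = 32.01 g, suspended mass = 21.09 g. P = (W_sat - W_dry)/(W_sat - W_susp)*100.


P = (32.01 - 29.01) / (32.01 - 21.09) * 100 = 3.0 / 10.92 * 100 = 27.5%

27.5


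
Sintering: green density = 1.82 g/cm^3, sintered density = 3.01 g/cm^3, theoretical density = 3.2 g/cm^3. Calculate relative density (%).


Relative = 3.01 / 3.2 * 100 = 94.1%

94.1


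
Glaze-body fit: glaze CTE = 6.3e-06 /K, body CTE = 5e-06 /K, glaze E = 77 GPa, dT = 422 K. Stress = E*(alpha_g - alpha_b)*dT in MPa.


Stress = 77*1000*(6.3e-06 - 5e-06)*422 = 42.2 MPa

42.2


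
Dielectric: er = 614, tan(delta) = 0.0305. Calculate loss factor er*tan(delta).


Loss = 614 * 0.0305 = 18.727

18.727


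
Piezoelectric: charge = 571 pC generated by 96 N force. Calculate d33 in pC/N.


d33 = 571 / 96 = 5.9 pC/N

5.9


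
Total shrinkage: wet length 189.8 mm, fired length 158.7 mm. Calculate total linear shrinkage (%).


TS = (189.8 - 158.7) / 189.8 * 100 = 16.39%

16.39


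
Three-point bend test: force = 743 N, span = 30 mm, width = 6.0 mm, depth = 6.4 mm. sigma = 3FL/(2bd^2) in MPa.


sigma = 3*743*30/(2*6.0*6.4^2) = 136.0 MPa

136.0


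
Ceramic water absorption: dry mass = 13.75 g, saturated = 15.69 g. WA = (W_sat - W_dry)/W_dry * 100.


WA = (15.69 - 13.75) / 13.75 * 100 = 14.11%

14.11


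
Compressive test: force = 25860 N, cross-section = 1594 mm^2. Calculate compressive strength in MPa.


CS = 25860 / 1594 = 16.2 MPa

16.2


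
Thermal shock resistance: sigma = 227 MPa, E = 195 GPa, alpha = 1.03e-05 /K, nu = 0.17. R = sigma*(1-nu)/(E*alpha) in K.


R = 227*(1-0.17)/(195*1000*1.03e-05) = 94 K

94


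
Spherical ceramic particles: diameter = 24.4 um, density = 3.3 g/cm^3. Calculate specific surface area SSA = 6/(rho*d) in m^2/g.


SSA = 6 / (3.3 * 24.4) = 0.075 m^2/g

0.075


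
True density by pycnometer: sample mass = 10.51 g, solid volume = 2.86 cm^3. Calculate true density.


TD = 10.51 / 2.86 = 3.675 g/cm^3

3.675


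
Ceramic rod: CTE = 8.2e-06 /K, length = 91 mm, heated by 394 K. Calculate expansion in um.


dL = 8.2e-06 * 91 * 394 * 1000 = 294.003 um

294.003


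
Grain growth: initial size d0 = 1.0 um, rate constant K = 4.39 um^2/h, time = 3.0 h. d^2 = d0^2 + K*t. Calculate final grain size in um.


d^2 = 1.0^2 + 4.39*3.0 = 14.17
d = sqrt(14.17) = 3.76 um

3.76


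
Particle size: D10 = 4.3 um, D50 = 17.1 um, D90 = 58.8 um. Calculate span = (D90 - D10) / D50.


Span = (58.8 - 4.3) / 17.1 = 54.5 / 17.1 = 3.187

3.187


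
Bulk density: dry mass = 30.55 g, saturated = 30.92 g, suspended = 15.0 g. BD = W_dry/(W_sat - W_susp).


BD = 30.55 / (30.92 - 15.0) = 30.55 / 15.92 = 1.919 g/cm^3

1.919


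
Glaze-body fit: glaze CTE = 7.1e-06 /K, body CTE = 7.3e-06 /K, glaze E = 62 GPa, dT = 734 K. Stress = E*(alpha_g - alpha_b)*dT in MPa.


Stress = 62*1000*(7.1e-06 - 7.3e-06)*734 = -9.1 MPa

-9.1


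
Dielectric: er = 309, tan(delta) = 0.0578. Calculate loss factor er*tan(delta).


Loss = 309 * 0.0578 = 17.86

17.86


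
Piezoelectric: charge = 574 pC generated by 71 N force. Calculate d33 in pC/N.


d33 = 574 / 71 = 8.1 pC/N

8.1


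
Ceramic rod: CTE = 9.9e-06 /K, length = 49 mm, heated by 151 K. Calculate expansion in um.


dL = 9.9e-06 * 49 * 151 * 1000 = 73.25 um

73.25


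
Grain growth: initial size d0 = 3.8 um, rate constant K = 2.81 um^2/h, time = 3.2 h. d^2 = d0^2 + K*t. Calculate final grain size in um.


d^2 = 3.8^2 + 2.81*3.2 = 23.432
d = sqrt(23.432) = 4.84 um

4.84


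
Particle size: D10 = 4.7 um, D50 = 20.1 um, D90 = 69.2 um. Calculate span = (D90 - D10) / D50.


Span = (69.2 - 4.7) / 20.1 = 64.5 / 20.1 = 3.209

3.209


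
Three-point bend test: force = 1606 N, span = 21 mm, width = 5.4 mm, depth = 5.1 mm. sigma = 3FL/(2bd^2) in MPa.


sigma = 3*1606*21/(2*5.4*5.1^2) = 360.2 MPa

360.2


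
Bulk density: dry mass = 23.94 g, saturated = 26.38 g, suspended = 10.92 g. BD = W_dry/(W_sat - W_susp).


BD = 23.94 / (26.38 - 10.92) = 23.94 / 15.46 = 1.549 g/cm^3

1.549


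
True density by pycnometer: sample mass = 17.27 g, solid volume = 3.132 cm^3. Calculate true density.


TD = 17.27 / 3.132 = 5.514 g/cm^3

5.514


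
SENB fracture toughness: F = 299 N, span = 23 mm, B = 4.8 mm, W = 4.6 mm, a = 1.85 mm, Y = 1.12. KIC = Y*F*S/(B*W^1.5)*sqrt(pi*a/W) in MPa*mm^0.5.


KIC = 1.12*299*23/(4.8*4.6^1.5)*sqrt(pi*1.85/4.6) = 182.82

182.82


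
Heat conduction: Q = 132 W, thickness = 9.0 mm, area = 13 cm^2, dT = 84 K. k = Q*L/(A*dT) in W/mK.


k = 132*9.0/1000/(13/10000*84) = 10.88 W/mK

10.88


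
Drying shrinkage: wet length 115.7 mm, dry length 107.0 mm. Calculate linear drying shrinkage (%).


DS = (115.7 - 107.0) / 115.7 * 100 = 7.52%

7.52


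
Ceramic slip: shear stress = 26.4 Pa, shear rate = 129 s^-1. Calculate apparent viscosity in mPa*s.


eta = tau/gamma * 1000 = 26.4/129 * 1000 = 204.7 mPa*s

204.7


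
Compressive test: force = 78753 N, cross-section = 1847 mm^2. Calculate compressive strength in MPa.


CS = 78753 / 1847 = 42.6 MPa

42.6


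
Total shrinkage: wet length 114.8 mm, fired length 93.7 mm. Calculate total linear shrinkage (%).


TS = (114.8 - 93.7) / 114.8 * 100 = 18.38%

18.38


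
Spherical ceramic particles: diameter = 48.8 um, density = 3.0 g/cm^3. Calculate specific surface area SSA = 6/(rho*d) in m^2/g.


SSA = 6 / (3.0 * 48.8) = 0.041 m^2/g

0.041


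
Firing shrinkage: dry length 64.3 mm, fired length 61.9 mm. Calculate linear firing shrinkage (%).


FS = (64.3 - 61.9) / 64.3 * 100 = 3.73%

3.73


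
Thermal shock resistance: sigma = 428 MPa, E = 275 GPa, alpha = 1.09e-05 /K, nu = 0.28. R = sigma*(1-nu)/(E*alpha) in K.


R = 428*(1-0.28)/(275*1000*1.09e-05) = 103 K

103


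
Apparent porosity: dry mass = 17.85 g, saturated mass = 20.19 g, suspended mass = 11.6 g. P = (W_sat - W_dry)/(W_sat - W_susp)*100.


P = (20.19 - 17.85) / (20.19 - 11.6) * 100 = 2.34 / 8.59 * 100 = 27.2%

27.2


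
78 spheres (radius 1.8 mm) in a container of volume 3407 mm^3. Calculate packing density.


V_sphere = 4/3*pi*1.8^3 = 24.429 mm^3
Total V = 78*24.429 = 1905.462 mm^3
PD = 1905.462 / 3407 = 0.559

0.559


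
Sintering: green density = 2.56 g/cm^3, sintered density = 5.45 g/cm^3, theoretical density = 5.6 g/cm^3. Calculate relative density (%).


Relative = 5.45 / 5.6 * 100 = 97.3%

97.3


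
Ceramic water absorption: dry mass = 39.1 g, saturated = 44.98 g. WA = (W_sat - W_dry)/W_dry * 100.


WA = (44.98 - 39.1) / 39.1 * 100 = 15.04%

15.04


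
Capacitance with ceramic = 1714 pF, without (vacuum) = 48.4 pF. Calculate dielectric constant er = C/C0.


er = 1714 / 48.4 = 35.41

35.41


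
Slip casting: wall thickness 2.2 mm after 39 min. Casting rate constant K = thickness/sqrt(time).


K = 2.2 / sqrt(39) = 2.2 / 6.245 = 0.352 mm/min^0.5

0.352


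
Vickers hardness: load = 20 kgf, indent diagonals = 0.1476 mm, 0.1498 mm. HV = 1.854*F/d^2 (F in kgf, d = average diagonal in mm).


d_avg = (0.1476+0.1498)/2 = 0.1487 mm
HV = 1.854*20/0.1487^2 = 1677

1677


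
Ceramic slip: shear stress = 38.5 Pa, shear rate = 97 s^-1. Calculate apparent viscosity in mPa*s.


eta = tau/gamma * 1000 = 38.5/97 * 1000 = 396.9 mPa*s

396.9


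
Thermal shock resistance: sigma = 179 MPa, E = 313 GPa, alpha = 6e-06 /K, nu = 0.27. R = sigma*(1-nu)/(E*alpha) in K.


R = 179*(1-0.27)/(313*1000*6e-06) = 70 K

70


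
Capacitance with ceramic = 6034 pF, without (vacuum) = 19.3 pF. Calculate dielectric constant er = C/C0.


er = 6034 / 19.3 = 312.64

312.64


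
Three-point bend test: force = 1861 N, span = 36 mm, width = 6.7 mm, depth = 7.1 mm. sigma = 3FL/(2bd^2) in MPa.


sigma = 3*1861*36/(2*6.7*7.1^2) = 297.5 MPa

297.5


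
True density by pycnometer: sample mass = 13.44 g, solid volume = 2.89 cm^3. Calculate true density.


TD = 13.44 / 2.89 = 4.651 g/cm^3

4.651


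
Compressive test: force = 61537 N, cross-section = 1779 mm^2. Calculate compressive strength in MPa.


CS = 61537 / 1779 = 34.6 MPa

34.6


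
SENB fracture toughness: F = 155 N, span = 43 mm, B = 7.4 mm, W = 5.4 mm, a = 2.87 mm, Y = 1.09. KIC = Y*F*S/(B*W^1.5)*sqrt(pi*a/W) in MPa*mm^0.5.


KIC = 1.09*155*43/(7.4*5.4^1.5)*sqrt(pi*2.87/5.4) = 101.09

101.09


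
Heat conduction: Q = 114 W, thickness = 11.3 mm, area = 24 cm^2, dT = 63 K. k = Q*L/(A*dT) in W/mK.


k = 114*11.3/1000/(24/10000*63) = 8.52 W/mK

8.52


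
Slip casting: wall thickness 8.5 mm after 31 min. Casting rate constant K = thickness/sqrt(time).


K = 8.5 / sqrt(31) = 8.5 / 5.5678 = 1.527 mm/min^0.5

1.527


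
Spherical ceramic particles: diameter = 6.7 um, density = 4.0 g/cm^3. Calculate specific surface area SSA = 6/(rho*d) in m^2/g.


SSA = 6 / (4.0 * 6.7) = 0.224 m^2/g

0.224


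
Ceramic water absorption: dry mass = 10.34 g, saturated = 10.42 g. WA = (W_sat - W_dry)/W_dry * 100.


WA = (10.42 - 10.34) / 10.34 * 100 = 0.77%

0.77


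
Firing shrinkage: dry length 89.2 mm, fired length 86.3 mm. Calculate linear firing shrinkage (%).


FS = (89.2 - 86.3) / 89.2 * 100 = 3.25%

3.25


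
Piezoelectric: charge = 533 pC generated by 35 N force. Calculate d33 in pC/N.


d33 = 533 / 35 = 15.2 pC/N

15.2


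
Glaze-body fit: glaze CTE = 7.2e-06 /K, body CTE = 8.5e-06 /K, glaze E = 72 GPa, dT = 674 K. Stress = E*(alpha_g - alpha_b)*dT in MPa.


Stress = 72*1000*(7.2e-06 - 8.5e-06)*674 = -63.1 MPa

-63.1


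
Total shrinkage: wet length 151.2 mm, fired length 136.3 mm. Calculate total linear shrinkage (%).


TS = (151.2 - 136.3) / 151.2 * 100 = 9.85%

9.85


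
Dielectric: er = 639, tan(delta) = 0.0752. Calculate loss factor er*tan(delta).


Loss = 639 * 0.0752 = 48.053

48.053


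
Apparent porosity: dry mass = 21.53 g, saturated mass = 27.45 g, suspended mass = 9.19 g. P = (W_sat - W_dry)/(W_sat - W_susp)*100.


P = (27.45 - 21.53) / (27.45 - 9.19) * 100 = 5.92 / 18.26 * 100 = 32.4%

32.4


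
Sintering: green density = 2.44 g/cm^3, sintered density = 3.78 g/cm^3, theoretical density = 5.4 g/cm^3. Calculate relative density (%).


Relative = 3.78 / 5.4 * 100 = 70.0%

70.0


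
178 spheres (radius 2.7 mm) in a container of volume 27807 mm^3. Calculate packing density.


V_sphere = 4/3*pi*2.7^3 = 82.448 mm^3
Total V = 178*82.448 = 14675.744 mm^3
PD = 14675.744 / 27807 = 0.528

0.528


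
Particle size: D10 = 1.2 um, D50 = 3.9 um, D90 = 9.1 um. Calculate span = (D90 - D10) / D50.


Span = (9.1 - 1.2) / 3.9 = 7.9 / 3.9 = 2.026

2.026


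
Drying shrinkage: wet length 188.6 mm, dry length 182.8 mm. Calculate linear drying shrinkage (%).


DS = (188.6 - 182.8) / 188.6 * 100 = 3.08%

3.08


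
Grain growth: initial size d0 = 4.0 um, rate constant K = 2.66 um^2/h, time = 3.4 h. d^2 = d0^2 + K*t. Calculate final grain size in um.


d^2 = 4.0^2 + 2.66*3.4 = 25.044
d = sqrt(25.044) = 5.0 um

5.0


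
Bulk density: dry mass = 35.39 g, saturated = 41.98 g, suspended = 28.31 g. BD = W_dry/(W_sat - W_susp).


BD = 35.39 / (41.98 - 28.31) = 35.39 / 13.67 = 2.589 g/cm^3

2.589


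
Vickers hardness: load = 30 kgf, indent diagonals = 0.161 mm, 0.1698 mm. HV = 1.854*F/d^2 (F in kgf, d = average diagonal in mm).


d_avg = (0.161+0.1698)/2 = 0.1654 mm
HV = 1.854*30/0.1654^2 = 2033

2033


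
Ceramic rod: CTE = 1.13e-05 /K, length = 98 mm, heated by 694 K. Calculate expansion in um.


dL = 1.13e-05 * 98 * 694 * 1000 = 768.536 um

768.536


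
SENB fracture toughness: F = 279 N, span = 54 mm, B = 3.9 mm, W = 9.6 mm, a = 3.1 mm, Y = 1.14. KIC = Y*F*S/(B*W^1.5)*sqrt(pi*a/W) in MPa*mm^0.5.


KIC = 1.14*279*54/(3.9*9.6^1.5)*sqrt(pi*3.1/9.6) = 149.13

149.13


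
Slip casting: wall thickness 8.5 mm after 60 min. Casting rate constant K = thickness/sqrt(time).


K = 8.5 / sqrt(60) = 8.5 / 7.746 = 1.097 mm/min^0.5

1.097


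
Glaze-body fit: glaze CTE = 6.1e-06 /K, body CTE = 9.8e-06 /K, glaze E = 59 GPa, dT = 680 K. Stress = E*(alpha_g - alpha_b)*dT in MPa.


Stress = 59*1000*(6.1e-06 - 9.8e-06)*680 = -148.4 MPa

-148.4


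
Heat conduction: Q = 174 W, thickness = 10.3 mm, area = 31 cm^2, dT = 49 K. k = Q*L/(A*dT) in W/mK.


k = 174*10.3/1000/(31/10000*49) = 11.8 W/mK

11.8


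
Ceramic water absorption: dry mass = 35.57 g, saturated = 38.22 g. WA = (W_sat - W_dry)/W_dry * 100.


WA = (38.22 - 35.57) / 35.57 * 100 = 7.45%

7.45


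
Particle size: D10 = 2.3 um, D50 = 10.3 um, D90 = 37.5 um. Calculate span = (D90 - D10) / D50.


Span = (37.5 - 2.3) / 10.3 = 35.2 / 10.3 = 3.417

3.417


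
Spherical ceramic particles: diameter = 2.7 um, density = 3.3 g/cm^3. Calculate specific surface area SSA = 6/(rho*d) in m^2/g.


SSA = 6 / (3.3 * 2.7) = 0.673 m^2/g

0.673


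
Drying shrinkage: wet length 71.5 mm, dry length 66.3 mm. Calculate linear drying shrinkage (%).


DS = (71.5 - 66.3) / 71.5 * 100 = 7.27%

7.27


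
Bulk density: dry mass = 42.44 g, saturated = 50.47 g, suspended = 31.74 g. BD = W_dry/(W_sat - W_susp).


BD = 42.44 / (50.47 - 31.74) = 42.44 / 18.73 = 2.266 g/cm^3

2.266


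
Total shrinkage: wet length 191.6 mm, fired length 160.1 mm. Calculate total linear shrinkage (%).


TS = (191.6 - 160.1) / 191.6 * 100 = 16.44%

16.44


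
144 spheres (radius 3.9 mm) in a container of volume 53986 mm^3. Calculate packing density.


V_sphere = 4/3*pi*3.9^3 = 248.4748 mm^3
Total V = 144*248.4748 = 35780.3712 mm^3
PD = 35780.3712 / 53986 = 0.663

0.663


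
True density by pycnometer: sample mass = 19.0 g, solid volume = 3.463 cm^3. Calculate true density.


TD = 19.0 / 3.463 = 5.487 g/cm^3

5.487


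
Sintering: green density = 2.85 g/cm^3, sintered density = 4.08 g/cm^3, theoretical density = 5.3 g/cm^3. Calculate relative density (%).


Relative = 4.08 / 5.3 * 100 = 77.0%

77.0


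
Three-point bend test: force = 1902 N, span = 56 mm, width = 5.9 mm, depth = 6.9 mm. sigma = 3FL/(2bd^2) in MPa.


sigma = 3*1902*56/(2*5.9*6.9^2) = 568.8 MPa

568.8


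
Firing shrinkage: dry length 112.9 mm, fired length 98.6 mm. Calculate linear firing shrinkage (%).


FS = (112.9 - 98.6) / 112.9 * 100 = 12.67%

12.67


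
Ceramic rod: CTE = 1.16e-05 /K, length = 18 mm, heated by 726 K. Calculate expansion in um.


dL = 1.16e-05 * 18 * 726 * 1000 = 151.589 um

151.589


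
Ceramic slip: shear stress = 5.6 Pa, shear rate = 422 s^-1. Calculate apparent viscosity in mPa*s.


eta = tau/gamma * 1000 = 5.6/422 * 1000 = 13.3 mPa*s

13.3


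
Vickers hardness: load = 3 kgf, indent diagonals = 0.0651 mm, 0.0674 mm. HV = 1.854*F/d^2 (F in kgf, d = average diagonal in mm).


d_avg = (0.0651+0.0674)/2 = 0.06625 mm
HV = 1.854*3/0.06625^2 = 1267

1267


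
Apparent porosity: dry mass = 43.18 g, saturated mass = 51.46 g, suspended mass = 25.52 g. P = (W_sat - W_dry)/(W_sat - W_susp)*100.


P = (51.46 - 43.18) / (51.46 - 25.52) * 100 = 8.28 / 25.94 * 100 = 31.9%

31.9


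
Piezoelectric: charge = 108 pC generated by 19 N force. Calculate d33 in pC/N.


d33 = 108 / 19 = 5.7 pC/N

5.7


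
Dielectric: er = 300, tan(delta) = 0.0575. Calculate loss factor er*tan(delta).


Loss = 300 * 0.0575 = 17.25

17.25


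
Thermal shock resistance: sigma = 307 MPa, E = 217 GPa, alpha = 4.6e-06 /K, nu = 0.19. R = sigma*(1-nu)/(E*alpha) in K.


R = 307*(1-0.19)/(217*1000*4.6e-06) = 249 K

249


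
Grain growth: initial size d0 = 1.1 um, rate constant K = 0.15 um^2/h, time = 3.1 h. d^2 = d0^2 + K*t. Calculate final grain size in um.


d^2 = 1.1^2 + 0.15*3.1 = 1.675
d = sqrt(1.675) = 1.29 um

1.29


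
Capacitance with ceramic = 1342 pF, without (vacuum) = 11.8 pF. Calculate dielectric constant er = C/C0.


er = 1342 / 11.8 = 113.73

113.73


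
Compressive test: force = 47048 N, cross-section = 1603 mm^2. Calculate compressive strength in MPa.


CS = 47048 / 1603 = 29.3 MPa

29.3


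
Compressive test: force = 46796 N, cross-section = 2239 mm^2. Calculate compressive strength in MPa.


CS = 46796 / 2239 = 20.9 MPa

20.9


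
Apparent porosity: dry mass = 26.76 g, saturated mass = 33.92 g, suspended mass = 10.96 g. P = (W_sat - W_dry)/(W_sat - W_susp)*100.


P = (33.92 - 26.76) / (33.92 - 10.96) * 100 = 7.16 / 22.96 * 100 = 31.2%

31.2


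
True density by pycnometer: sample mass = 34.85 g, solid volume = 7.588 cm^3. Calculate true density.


TD = 34.85 / 7.588 = 4.593 g/cm^3

4.593


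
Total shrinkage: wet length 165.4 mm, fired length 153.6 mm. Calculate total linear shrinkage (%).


TS = (165.4 - 153.6) / 165.4 * 100 = 7.13%

7.13


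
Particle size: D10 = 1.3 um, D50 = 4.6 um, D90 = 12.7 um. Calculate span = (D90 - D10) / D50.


Span = (12.7 - 1.3) / 4.6 = 11.4 / 4.6 = 2.478

2.478


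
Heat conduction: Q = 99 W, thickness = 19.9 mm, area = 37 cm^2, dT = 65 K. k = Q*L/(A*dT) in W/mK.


k = 99*19.9/1000/(37/10000*65) = 8.19 W/mK

8.19


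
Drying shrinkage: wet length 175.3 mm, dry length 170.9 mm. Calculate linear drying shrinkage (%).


DS = (175.3 - 170.9) / 175.3 * 100 = 2.51%

2.51


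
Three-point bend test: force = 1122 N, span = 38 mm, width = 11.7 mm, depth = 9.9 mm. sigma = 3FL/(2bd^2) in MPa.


sigma = 3*1122*38/(2*11.7*9.9^2) = 55.8 MPa

55.8


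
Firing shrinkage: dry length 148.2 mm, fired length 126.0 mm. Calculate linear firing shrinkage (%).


FS = (148.2 - 126.0) / 148.2 * 100 = 14.98%

14.98


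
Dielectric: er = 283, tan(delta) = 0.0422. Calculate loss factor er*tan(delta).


Loss = 283 * 0.0422 = 11.943

11.943


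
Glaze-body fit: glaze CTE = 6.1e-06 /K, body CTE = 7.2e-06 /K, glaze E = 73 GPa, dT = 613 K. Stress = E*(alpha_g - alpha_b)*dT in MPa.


Stress = 73*1000*(6.1e-06 - 7.2e-06)*613 = -49.2 MPa

-49.2


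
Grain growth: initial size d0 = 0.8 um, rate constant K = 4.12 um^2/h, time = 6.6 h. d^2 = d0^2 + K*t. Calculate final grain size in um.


d^2 = 0.8^2 + 4.12*6.6 = 27.832
d = sqrt(27.832) = 5.28 um

5.28


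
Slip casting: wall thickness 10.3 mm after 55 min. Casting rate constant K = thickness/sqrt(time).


K = 10.3 / sqrt(55) = 10.3 / 7.4162 = 1.389 mm/min^0.5

1.389


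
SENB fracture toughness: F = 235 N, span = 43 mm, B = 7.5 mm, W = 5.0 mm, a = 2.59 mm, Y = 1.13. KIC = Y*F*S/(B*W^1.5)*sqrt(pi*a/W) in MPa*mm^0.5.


KIC = 1.13*235*43/(7.5*5.0^1.5)*sqrt(pi*2.59/5.0) = 173.72

173.72


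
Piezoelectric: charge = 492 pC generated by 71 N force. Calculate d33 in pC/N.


d33 = 492 / 71 = 6.9 pC/N

6.9


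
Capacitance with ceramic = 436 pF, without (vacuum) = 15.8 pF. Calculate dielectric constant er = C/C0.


er = 436 / 15.8 = 27.59

27.59


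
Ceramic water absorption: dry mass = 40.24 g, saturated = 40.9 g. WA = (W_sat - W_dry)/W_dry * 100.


WA = (40.9 - 40.24) / 40.24 * 100 = 1.64%

1.64


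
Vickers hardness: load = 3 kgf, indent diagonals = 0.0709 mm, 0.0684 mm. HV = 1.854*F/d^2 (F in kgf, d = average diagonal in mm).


d_avg = (0.0709+0.0684)/2 = 0.06965 mm
HV = 1.854*3/0.06965^2 = 1147

1147


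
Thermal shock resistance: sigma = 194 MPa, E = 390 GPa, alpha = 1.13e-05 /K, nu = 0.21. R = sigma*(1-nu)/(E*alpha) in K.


R = 194*(1-0.21)/(390*1000*1.13e-05) = 35 K

35


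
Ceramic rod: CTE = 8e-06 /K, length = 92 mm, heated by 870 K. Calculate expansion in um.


dL = 8e-06 * 92 * 870 * 1000 = 640.32 um

640.32


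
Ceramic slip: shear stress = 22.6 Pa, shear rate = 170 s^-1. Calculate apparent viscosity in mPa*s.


eta = tau/gamma * 1000 = 22.6/170 * 1000 = 132.9 mPa*s

132.9


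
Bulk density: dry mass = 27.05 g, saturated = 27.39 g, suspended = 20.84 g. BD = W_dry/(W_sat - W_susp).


BD = 27.05 / (27.39 - 20.84) = 27.05 / 6.55 = 4.13 g/cm^3

4.13


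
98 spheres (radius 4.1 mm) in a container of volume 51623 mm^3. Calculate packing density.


V_sphere = 4/3*pi*4.1^3 = 288.6956 mm^3
Total V = 98*288.6956 = 28292.1688 mm^3
PD = 28292.1688 / 51623 = 0.548

0.548


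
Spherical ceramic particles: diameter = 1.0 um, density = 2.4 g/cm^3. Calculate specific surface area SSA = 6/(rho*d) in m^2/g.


SSA = 6 / (2.4 * 1.0) = 2.5 m^2/g

2.5


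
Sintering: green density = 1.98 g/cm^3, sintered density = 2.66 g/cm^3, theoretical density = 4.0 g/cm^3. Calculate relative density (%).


Relative = 2.66 / 4.0 * 100 = 66.5%

66.5


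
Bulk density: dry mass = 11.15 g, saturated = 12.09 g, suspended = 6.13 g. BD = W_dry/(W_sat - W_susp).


BD = 11.15 / (12.09 - 6.13) = 11.15 / 5.96 = 1.871 g/cm^3

1.871


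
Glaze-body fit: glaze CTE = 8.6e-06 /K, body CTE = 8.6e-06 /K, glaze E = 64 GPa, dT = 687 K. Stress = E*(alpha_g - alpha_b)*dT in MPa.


Stress = 64*1000*(8.6e-06 - 8.6e-06)*687 = 0.0 MPa

0.0


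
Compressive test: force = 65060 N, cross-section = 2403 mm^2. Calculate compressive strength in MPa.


CS = 65060 / 2403 = 27.1 MPa

27.1


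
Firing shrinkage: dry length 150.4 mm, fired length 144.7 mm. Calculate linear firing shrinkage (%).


FS = (150.4 - 144.7) / 150.4 * 100 = 3.79%

3.79


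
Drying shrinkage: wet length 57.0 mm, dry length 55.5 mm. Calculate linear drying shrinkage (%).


DS = (57.0 - 55.5) / 57.0 * 100 = 2.63%

2.63


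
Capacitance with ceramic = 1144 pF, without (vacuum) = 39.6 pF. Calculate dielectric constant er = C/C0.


er = 1144 / 39.6 = 28.89

28.89


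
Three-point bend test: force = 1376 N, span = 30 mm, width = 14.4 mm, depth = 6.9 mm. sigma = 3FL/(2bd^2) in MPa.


sigma = 3*1376*30/(2*14.4*6.9^2) = 90.3 MPa

90.3


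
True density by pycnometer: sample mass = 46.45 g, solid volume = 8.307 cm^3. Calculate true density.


TD = 46.45 / 8.307 = 5.592 g/cm^3

5.592


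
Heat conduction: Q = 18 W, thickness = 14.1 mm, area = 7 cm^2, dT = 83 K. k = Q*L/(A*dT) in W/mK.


k = 18*14.1/1000/(7/10000*83) = 4.37 W/mK

4.37


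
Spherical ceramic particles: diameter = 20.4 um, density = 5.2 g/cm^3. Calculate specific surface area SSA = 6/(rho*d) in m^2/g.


SSA = 6 / (5.2 * 20.4) = 0.057 m^2/g

0.057


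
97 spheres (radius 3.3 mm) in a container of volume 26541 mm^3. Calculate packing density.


V_sphere = 4/3*pi*3.3^3 = 150.5326 mm^3
Total V = 97*150.5326 = 14601.6622 mm^3
PD = 14601.6622 / 26541 = 0.55

0.55


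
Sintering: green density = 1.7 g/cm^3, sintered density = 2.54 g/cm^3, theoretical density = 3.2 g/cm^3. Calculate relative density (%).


Relative = 2.54 / 3.2 * 100 = 79.4%

79.4


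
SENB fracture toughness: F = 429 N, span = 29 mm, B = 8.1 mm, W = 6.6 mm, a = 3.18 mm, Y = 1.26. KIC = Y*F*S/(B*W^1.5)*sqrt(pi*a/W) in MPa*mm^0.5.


KIC = 1.26*429*29/(8.1*6.6^1.5)*sqrt(pi*3.18/6.6) = 140.42

140.42


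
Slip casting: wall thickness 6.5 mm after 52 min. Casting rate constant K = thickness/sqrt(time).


K = 6.5 / sqrt(52) = 6.5 / 7.2111 = 0.901 mm/min^0.5

0.901


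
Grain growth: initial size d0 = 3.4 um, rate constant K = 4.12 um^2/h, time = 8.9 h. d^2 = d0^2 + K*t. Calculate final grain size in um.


d^2 = 3.4^2 + 4.12*8.9 = 48.228
d = sqrt(48.228) = 6.94 um

6.94


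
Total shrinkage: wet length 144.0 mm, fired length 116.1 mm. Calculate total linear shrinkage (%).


TS = (144.0 - 116.1) / 144.0 * 100 = 19.38%

19.38


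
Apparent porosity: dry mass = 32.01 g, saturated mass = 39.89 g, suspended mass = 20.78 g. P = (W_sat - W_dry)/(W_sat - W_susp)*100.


P = (39.89 - 32.01) / (39.89 - 20.78) * 100 = 7.88 / 19.11 * 100 = 41.2%

41.2


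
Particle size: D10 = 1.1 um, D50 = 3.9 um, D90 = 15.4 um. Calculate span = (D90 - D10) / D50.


Span = (15.4 - 1.1) / 3.9 = 14.3 / 3.9 = 3.667

3.667


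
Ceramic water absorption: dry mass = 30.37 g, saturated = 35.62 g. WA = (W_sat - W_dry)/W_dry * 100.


WA = (35.62 - 30.37) / 30.37 * 100 = 17.29%

17.29


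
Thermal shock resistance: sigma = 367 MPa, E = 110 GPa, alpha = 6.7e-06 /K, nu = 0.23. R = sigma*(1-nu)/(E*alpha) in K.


R = 367*(1-0.23)/(110*1000*6.7e-06) = 383 K

383


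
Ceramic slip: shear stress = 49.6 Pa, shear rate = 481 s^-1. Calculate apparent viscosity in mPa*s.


eta = tau/gamma * 1000 = 49.6/481 * 1000 = 103.1 mPa*s

103.1


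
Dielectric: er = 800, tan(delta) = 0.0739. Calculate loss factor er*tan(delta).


Loss = 800 * 0.0739 = 59.12

59.12


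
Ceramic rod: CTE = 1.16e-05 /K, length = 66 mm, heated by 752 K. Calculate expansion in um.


dL = 1.16e-05 * 66 * 752 * 1000 = 575.731 um

575.731


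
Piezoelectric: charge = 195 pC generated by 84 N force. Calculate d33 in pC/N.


d33 = 195 / 84 = 2.3 pC/N

2.3


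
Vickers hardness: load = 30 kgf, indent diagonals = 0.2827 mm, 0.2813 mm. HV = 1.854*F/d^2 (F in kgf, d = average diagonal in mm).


d_avg = (0.2827+0.2813)/2 = 0.282 mm
HV = 1.854*30/0.282^2 = 699

699


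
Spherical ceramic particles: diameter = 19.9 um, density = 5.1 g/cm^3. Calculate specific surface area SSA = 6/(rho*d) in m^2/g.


SSA = 6 / (5.1 * 19.9) = 0.059 m^2/g

0.059


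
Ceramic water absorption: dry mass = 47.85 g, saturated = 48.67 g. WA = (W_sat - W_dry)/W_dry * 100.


WA = (48.67 - 47.85) / 47.85 * 100 = 1.71%

1.71


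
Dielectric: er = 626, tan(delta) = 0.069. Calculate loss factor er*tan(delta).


Loss = 626 * 0.069 = 43.194

43.194


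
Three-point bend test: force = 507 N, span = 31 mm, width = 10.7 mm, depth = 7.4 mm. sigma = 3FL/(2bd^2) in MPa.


sigma = 3*507*31/(2*10.7*7.4^2) = 40.2 MPa

40.2


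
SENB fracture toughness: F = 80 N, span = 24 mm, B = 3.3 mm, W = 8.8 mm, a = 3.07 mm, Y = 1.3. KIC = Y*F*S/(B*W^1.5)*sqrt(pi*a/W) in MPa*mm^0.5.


KIC = 1.3*80*24/(3.3*8.8^1.5)*sqrt(pi*3.07/8.8) = 30.33

30.33


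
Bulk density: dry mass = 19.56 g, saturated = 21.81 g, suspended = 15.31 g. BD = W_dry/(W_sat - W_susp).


BD = 19.56 / (21.81 - 15.31) = 19.56 / 6.5 = 3.009 g/cm^3

3.009


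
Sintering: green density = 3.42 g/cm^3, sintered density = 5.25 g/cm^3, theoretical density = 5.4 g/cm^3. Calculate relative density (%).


Relative = 5.25 / 5.4 * 100 = 97.2%

97.2


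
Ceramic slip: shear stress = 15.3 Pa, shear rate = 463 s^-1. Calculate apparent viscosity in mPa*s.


eta = tau/gamma * 1000 = 15.3/463 * 1000 = 33.0 mPa*s

33.0


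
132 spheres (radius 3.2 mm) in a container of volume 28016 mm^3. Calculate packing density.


V_sphere = 4/3*pi*3.2^3 = 137.2583 mm^3
Total V = 132*137.2583 = 18118.0956 mm^3
PD = 18118.0956 / 28016 = 0.647

0.647


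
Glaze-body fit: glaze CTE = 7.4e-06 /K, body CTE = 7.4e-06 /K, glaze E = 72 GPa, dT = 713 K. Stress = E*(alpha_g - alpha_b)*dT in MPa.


Stress = 72*1000*(7.4e-06 - 7.4e-06)*713 = 0.0 MPa

0.0


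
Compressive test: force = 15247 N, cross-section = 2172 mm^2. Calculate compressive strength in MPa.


CS = 15247 / 2172 = 7.0 MPa

7.0


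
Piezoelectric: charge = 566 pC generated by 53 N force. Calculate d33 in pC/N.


d33 = 566 / 53 = 10.7 pC/N

10.7


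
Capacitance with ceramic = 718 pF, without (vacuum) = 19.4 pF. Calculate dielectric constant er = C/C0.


er = 718 / 19.4 = 37.01

37.01


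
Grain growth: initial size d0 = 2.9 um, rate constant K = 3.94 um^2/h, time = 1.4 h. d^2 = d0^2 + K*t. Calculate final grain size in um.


d^2 = 2.9^2 + 3.94*1.4 = 13.926
d = sqrt(13.926) = 3.73 um

3.73


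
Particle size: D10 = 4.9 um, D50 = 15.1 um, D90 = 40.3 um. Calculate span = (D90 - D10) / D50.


Span = (40.3 - 4.9) / 15.1 = 35.4 / 15.1 = 2.344

2.344


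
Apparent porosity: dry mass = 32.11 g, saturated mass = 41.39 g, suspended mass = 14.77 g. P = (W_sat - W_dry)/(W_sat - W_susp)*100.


P = (41.39 - 32.11) / (41.39 - 14.77) * 100 = 9.28 / 26.62 * 100 = 34.9%

34.9


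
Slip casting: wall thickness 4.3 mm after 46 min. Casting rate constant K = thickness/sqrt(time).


K = 4.3 / sqrt(46) = 4.3 / 6.7823 = 0.634 mm/min^0.5

0.634


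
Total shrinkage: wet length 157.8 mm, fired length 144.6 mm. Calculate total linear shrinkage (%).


TS = (157.8 - 144.6) / 157.8 * 100 = 8.37%

8.37


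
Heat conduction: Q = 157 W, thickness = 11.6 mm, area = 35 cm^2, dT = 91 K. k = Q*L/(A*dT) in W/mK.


k = 157*11.6/1000/(35/10000*91) = 5.72 W/mK

5.72


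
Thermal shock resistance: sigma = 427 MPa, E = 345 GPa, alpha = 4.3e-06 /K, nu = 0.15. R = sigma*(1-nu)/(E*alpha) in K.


R = 427*(1-0.15)/(345*1000*4.3e-06) = 245 K

245


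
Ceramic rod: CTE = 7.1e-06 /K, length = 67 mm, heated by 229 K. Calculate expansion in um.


dL = 7.1e-06 * 67 * 229 * 1000 = 108.935 um

108.935


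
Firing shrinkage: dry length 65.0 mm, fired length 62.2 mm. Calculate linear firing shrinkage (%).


FS = (65.0 - 62.2) / 65.0 * 100 = 4.31%

4.31


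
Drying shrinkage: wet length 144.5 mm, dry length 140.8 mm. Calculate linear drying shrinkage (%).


DS = (144.5 - 140.8) / 144.5 * 100 = 2.56%

2.56


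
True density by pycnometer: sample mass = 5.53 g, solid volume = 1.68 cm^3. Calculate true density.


TD = 5.53 / 1.68 = 3.292 g/cm^3

3.292


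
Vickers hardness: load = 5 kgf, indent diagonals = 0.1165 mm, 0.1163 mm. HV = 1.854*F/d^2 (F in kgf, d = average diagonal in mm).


d_avg = (0.1165+0.1163)/2 = 0.1164 mm
HV = 1.854*5/0.1164^2 = 684

684
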